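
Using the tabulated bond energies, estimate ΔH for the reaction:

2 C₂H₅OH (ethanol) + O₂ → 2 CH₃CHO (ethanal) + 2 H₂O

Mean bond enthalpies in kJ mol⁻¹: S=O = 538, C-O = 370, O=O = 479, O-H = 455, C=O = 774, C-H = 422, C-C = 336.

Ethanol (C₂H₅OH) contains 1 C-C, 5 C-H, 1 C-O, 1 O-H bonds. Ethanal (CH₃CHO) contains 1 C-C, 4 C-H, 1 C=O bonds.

ΔH ≈ −395 kJ

Bonds broken (reactants):
  C-C: 2 × 336 = 672
  C-H: 10 × 422 = 4220
  C-O: 2 × 370 = 740
  O-H: 2 × 455 = 910
  O=O: 1 × 479 = 479
  Σ(broken) = 7021 kJ
Bonds formed (products):
  C-C: 2 × 336 = 672
  C-H: 8 × 422 = 3376
  C=O: 2 × 774 = 1548
  O-H: 4 × 455 = 1820
  Σ(formed) = 7416 kJ
ΔH = Σ(broken) − Σ(formed) = 7021 − 7416 = −395 kJ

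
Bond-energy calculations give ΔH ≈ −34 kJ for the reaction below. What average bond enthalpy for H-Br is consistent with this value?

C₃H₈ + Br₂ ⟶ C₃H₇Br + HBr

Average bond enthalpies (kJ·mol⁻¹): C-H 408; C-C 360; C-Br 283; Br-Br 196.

Let D be the H-Br bond energy.
Σ(broken) = 1×196 + 2×360 + 8×408 = 4180
Σ(formed) = 1×283 + 2×360 + 7×408 + 1×D = 3859 + D
ΔH = Σ(broken) − Σ(formed) = (4180) − (3859 + D) = +321 − D
Setting this equal to −34 kJ gives D = 355 kJ/mol.

D(H-Br) ≈ 355 kJ/mol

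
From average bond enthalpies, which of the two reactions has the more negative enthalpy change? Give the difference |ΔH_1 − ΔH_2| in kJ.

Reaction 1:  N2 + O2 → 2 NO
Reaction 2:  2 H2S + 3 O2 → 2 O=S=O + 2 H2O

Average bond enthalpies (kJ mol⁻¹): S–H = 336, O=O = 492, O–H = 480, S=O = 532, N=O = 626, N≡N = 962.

Reaction 2, by 1430 kJ

Reaction 1:
  Bonds broken (reactants):
    N≡N: 1 × 962 = 962
    O=O: 1 × 492 = 492
    Σ(broken) = 1454 kJ
  Bonds formed (products):
    N=O: 2 × 626 = 1252
    Σ(formed) = 1252 kJ
  ΔH_1 = 1454 − 1252 = +202 kJ
Reaction 2:
  Bonds broken (reactants):
    O=O: 3 × 492 = 1476
    S–H: 4 × 336 = 1344
    Σ(broken) = 2820 kJ
  Bonds formed (products):
    O–H: 4 × 480 = 1920
    S=O: 4 × 532 = 2128
    Σ(formed) = 4048 kJ
  ΔH_2 = 2820 − 4048 = −1228 kJ
ΔH_1 − ΔH_2 = +1430 kJ, so reaction 2 has the more negative ΔH; |ΔH_1 − ΔH_2| = 1430 kJ.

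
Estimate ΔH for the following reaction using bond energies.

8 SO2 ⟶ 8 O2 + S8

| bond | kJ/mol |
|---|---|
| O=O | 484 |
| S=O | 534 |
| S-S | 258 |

ΔH ≈ +2608 kJ

Bonds broken (reactants):
  S=O: 16 × 534 = 8544
  Σ(broken) = 8544 kJ
Bonds formed (products):
  O=O: 8 × 484 = 3872
  S-S: 8 × 258 = 2064
  Σ(formed) = 5936 kJ
ΔH = Σ(broken) − Σ(formed) = 8544 − 5936 = +2608 kJ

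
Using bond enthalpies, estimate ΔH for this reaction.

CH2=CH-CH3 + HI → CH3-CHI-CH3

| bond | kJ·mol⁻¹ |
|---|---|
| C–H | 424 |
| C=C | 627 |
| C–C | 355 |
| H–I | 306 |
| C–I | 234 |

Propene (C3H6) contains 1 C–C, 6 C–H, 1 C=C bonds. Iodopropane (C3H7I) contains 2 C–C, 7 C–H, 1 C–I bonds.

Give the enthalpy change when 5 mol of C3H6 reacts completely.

ΔH = −400 kJ

Bonds broken (reactants):
  C–C: 1 × 355 = 355
  C–H: 6 × 424 = 2544
  C=C: 1 × 627 = 627
  H–I: 1 × 306 = 306
  Σ(broken) = 3832 kJ
Bonds formed (products):
  C–C: 2 × 355 = 710
  C–H: 7 × 424 = 2968
  C–I: 1 × 234 = 234
  Σ(formed) = 3912 kJ
ΔH = Σ(broken) − Σ(formed) = 3832 − 3912 = −80 kJ
For 5× the reaction as written: 5 × (−80) = −400 kJ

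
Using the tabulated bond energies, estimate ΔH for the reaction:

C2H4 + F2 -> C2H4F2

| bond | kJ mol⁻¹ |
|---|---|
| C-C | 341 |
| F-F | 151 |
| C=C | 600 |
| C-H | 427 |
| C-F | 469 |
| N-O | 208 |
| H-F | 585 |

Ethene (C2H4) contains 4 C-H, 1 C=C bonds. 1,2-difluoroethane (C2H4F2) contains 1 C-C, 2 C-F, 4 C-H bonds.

ΔH ≈ −528 kJ

Bonds broken (reactants):
  C-H: 4 × 427 = 1708
  C=C: 1 × 600 = 600
  F-F: 1 × 151 = 151
  Σ(broken) = 2459 kJ
Bonds formed (products):
  C-C: 1 × 341 = 341
  C-F: 2 × 469 = 938
  C-H: 4 × 427 = 1708
  Σ(formed) = 2987 kJ
ΔH = Σ(broken) − Σ(formed) = 2459 − 2987 = −528 kJ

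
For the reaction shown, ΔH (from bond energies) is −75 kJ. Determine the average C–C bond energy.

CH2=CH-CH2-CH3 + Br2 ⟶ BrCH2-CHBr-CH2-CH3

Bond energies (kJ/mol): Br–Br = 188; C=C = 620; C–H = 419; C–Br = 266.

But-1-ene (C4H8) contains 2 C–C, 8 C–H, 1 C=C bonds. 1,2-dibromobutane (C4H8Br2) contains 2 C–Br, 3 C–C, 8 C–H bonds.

Let D be the C–C bond energy.
Σ(broken) = 1×188 + 2×D + 8×419 + 1×620 = 4160 + 2D
Σ(formed) = 2×266 + 3×D + 8×419 = 3884 + 3D
ΔH = Σ(broken) − Σ(formed) = (4160 + 2D) − (3884 + 3D) = +276 − D
Setting this equal to −75 kJ gives D = 351 kJ/mol.

D(C–C) ≈ 351 kJ/mol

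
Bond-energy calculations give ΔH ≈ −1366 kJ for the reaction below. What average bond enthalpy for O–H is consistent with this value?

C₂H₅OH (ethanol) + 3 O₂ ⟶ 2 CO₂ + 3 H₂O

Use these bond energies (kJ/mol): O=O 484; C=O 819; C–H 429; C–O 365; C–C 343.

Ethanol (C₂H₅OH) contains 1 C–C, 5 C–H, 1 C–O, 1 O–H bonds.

D(O–H) ≈ 479 kJ/mol

Let D be the O–H bond energy.
Σ(broken) = 1×343 + 5×429 + 1×365 + 1×D + 3×484 = 4305 + D
Σ(formed) = 4×819 + 6×D = 3276 + 6D
ΔH = Σ(broken) − Σ(formed) = (4305 + D) − (3276 + 6D) = +1029 − 5D
Setting this equal to −1366 kJ gives 5D = 2395, so D = 479 kJ/mol.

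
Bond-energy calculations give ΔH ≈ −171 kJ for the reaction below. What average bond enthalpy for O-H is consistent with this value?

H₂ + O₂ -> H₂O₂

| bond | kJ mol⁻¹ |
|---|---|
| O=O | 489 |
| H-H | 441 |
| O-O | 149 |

D(O-H) ≈ 476 kJ/mol

Let D be the O-H bond energy.
Σ(broken) = 1×441 + 1×489 = 930
Σ(formed) = 2×D + 1×149 = 149 + 2D
ΔH = Σ(broken) − Σ(formed) = (930) − (149 + 2D) = +781 − 2D
Setting this equal to −171 kJ gives 2D = 952, so D = 476 kJ/mol.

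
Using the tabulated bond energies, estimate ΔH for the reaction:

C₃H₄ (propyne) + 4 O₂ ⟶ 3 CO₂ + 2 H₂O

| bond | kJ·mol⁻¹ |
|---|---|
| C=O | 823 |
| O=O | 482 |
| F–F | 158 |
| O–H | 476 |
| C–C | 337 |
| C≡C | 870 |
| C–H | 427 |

Bonds broken (reactants):
  C≡C: 1 × 870 = 870
  C–C: 1 × 337 = 337
  C–H: 4 × 427 = 1708
  O=O: 4 × 482 = 1928
  Σ(broken) = 4843 kJ
Bonds formed (products):
  C=O: 6 × 823 = 4938
  O–H: 4 × 476 = 1904
  Σ(formed) = 6842 kJ
ΔH = Σ(broken) − Σ(formed) = 4843 − 6842 = −1999 kJ

ΔH ≈ −1999 kJ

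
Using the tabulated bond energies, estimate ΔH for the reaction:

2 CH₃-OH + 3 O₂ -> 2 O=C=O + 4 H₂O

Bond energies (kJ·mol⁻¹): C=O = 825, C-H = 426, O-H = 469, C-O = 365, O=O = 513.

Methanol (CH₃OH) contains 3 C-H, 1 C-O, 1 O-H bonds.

Bonds broken (reactants):
  C-H: 6 × 426 = 2556
  C-O: 2 × 365 = 730
  O-H: 2 × 469 = 938
  O=O: 3 × 513 = 1539
  Σ(broken) = 5763 kJ
Bonds formed (products):
  C=O: 4 × 825 = 3300
  O-H: 8 × 469 = 3752
  Σ(formed) = 7052 kJ
ΔH = Σ(broken) − Σ(formed) = 5763 − 7052 = −1289 kJ

ΔH ≈ −1289 kJ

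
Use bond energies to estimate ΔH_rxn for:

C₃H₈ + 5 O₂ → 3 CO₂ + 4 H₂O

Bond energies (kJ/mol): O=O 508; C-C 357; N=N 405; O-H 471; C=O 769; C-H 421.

ΔH ≈ −1760 kJ

Bonds broken (reactants):
  C-C: 2 × 357 = 714
  C-H: 8 × 421 = 3368
  O=O: 5 × 508 = 2540
  Σ(broken) = 6622 kJ
Bonds formed (products):
  C=O: 6 × 769 = 4614
  O-H: 8 × 471 = 3768
  Σ(formed) = 8382 kJ
ΔH = Σ(broken) − Σ(formed) = 6622 − 8382 = −1760 kJ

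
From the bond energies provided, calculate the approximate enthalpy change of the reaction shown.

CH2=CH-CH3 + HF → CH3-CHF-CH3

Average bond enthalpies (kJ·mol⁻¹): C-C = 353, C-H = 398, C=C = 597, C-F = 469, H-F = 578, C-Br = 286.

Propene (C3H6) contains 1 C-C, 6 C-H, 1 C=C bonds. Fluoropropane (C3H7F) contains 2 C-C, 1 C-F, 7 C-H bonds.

ΔH ≈ −45 kJ

Bonds broken (reactants):
  C-C: 1 × 353 = 353
  C-H: 6 × 398 = 2388
  C=C: 1 × 597 = 597
  H-F: 1 × 578 = 578
  Σ(broken) = 3916 kJ
Bonds formed (products):
  C-C: 2 × 353 = 706
  C-F: 1 × 469 = 469
  C-H: 7 × 398 = 2786
  Σ(formed) = 3961 kJ
ΔH = Σ(broken) − Σ(formed) = 3916 − 3961 = −45 kJ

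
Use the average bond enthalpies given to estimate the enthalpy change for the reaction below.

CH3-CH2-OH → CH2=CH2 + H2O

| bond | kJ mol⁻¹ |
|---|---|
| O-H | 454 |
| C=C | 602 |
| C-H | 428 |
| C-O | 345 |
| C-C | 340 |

ΔH ≈ +57 kJ

Bonds broken (reactants):
  C-C: 1 × 340 = 340
  C-H: 5 × 428 = 2140
  C-O: 1 × 345 = 345
  O-H: 1 × 454 = 454
  Σ(broken) = 3279 kJ
Bonds formed (products):
  C-H: 4 × 428 = 1712
  C=C: 1 × 602 = 602
  O-H: 2 × 454 = 908
  Σ(formed) = 3222 kJ
ΔH = Σ(broken) − Σ(formed) = 3279 − 3222 = +57 kJ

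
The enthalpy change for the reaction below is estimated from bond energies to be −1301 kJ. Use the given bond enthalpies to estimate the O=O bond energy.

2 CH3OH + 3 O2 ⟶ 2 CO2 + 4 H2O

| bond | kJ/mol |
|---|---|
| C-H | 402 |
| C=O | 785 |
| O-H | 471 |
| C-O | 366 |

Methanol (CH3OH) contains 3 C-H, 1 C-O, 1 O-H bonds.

Let D be the O=O bond energy.
Σ(broken) = 6×402 + 2×366 + 2×471 + 3×D = 4086 + 3D
Σ(formed) = 4×785 + 8×471 = 6908
ΔH = Σ(broken) − Σ(formed) = (4086 + 3D) − (6908) = −2822 + 3D
Setting this equal to −1301 kJ gives 3D = 1521, so D = 507 kJ/mol.

D(O=O) ≈ 507 kJ/mol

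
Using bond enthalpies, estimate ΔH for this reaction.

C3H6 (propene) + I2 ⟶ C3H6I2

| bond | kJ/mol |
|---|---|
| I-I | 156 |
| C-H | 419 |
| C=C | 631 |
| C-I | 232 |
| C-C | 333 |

Bonds broken (reactants):
  C-C: 1 × 333 = 333
  C-H: 6 × 419 = 2514
  C=C: 1 × 631 = 631
  I-I: 1 × 156 = 156
  Σ(broken) = 3634 kJ
Bonds formed (products):
  C-C: 2 × 333 = 666
  C-H: 6 × 419 = 2514
  C-I: 2 × 232 = 464
  Σ(formed) = 3644 kJ
ΔH = Σ(broken) − Σ(formed) = 3634 − 3644 = −10 kJ

ΔH ≈ −10 kJ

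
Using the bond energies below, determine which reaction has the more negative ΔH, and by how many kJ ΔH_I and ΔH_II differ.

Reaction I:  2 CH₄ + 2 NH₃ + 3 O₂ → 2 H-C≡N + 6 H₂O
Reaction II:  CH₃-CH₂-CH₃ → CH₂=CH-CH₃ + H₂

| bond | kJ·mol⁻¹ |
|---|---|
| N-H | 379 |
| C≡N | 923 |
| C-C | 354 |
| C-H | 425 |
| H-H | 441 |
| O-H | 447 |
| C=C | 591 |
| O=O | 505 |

Reaction I:
  Bonds broken (reactants):
    C-H: 8 × 425 = 3400
    N-H: 6 × 379 = 2274
    O=O: 3 × 505 = 1515
    Σ(broken) = 7189 kJ
  Bonds formed (products):
    C≡N: 2 × 923 = 1846
    C-H: 2 × 425 = 850
    O-H: 12 × 447 = 5364
    Σ(formed) = 8060 kJ
  ΔH_I = 7189 − 8060 = −871 kJ
Reaction II:
  Bonds broken (reactants):
    C-C: 2 × 354 = 708
    C-H: 8 × 425 = 3400
    Σ(broken) = 4108 kJ
  Bonds formed (products):
    C-C: 1 × 354 = 354
    C-H: 6 × 425 = 2550
    C=C: 1 × 591 = 591
    H-H: 1 × 441 = 441
    Σ(formed) = 3936 kJ
  ΔH_II = 4108 − 3936 = +172 kJ
ΔH_I − ΔH_II = −1043 kJ, so reaction I has the more negative ΔH; |ΔH_I − ΔH_II| = 1043 kJ.

Reaction I, by 1043 kJ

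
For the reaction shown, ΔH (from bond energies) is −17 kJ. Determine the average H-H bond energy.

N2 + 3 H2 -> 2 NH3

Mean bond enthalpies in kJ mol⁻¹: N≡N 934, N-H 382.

D(H-H) ≈ 447 kJ/mol

Let D be the H-H bond energy.
Σ(broken) = 3×D + 1×934 = 934 + 3D
Σ(formed) = 6×382 = 2292
ΔH = Σ(broken) − Σ(formed) = (934 + 3D) − (2292) = −1358 + 3D
Setting this equal to −17 kJ gives 3D = 1341, so D = 447 kJ/mol.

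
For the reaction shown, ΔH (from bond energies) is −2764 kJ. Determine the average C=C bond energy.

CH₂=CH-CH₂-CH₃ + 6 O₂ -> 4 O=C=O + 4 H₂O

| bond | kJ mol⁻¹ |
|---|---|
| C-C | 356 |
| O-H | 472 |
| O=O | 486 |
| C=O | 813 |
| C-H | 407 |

D(C=C) ≈ 632 kJ/mol

Let D be the C=C bond energy.
Σ(broken) = 2×356 + 8×407 + 1×D + 6×486 = 6884 + D
Σ(formed) = 8×813 + 8×472 = 10280
ΔH = Σ(broken) − Σ(formed) = (6884 + D) − (10280) = −3396 + D
Setting this equal to −2764 kJ gives D = 632 kJ/mol.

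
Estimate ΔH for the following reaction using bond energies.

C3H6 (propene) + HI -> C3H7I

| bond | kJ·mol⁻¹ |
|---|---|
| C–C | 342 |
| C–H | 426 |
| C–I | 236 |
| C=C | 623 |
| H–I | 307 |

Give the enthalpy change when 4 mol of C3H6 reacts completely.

Bonds broken (reactants):
  C–C: 1 × 342 = 342
  C–H: 6 × 426 = 2556
  C=C: 1 × 623 = 623
  H–I: 1 × 307 = 307
  Σ(broken) = 3828 kJ
Bonds formed (products):
  C–C: 2 × 342 = 684
  C–H: 7 × 426 = 2982
  C–I: 1 × 236 = 236
  Σ(formed) = 3902 kJ
ΔH = Σ(broken) − Σ(formed) = 3828 − 3902 = −74 kJ
For 4× the reaction as written: 4 × (−74) = −296 kJ

ΔH = −296 kJ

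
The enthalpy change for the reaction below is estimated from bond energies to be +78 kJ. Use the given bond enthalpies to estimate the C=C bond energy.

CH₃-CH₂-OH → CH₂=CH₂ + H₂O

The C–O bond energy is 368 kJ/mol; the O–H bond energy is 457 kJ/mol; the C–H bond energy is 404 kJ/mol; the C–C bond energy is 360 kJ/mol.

D(C=C) ≈ 597 kJ/mol

Let D be the C=C bond energy.
Σ(broken) = 1×360 + 5×404 + 1×368 + 1×457 = 3205
Σ(formed) = 4×404 + 1×D + 2×457 = 2530 + D
ΔH = Σ(broken) − Σ(formed) = (3205) − (2530 + D) = +675 − D
Setting this equal to +78 kJ gives D = 597 kJ/mol.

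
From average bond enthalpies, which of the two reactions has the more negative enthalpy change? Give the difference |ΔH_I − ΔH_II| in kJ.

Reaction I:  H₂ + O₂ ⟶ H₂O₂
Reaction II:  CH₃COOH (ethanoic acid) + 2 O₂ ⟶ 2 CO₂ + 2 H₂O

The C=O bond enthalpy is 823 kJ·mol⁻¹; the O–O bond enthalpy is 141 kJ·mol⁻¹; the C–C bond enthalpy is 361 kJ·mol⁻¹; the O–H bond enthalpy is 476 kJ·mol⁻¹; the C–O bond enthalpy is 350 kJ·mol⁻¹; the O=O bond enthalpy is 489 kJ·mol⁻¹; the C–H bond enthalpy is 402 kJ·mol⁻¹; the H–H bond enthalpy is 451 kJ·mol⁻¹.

Reaction II, by 849 kJ

Reaction I:
  Bonds broken (reactants):
    H–H: 1 × 451 = 451
    O=O: 1 × 489 = 489
    Σ(broken) = 940 kJ
  Bonds formed (products):
    O–H: 2 × 476 = 952
    O–O: 1 × 141 = 141
    Σ(formed) = 1093 kJ
  ΔH_I = 940 − 1093 = −153 kJ
Reaction II:
  Bonds broken (reactants):
    C–C: 1 × 361 = 361
    C–H: 3 × 402 = 1206
    C–O: 1 × 350 = 350
    C=O: 1 × 823 = 823
    O–H: 1 × 476 = 476
    O=O: 2 × 489 = 978
    Σ(broken) = 4194 kJ
  Bonds formed (products):
    C=O: 4 × 823 = 3292
    O–H: 4 × 476 = 1904
    Σ(formed) = 5196 kJ
  ΔH_II = 4194 − 5196 = −1002 kJ
ΔH_I − ΔH_II = +849 kJ, so reaction II has the more negative ΔH; |ΔH_I − ΔH_II| = 849 kJ.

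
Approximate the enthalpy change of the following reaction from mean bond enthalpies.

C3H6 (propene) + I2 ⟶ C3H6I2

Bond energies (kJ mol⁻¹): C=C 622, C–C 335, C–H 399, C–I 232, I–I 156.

ΔH ≈ −21 kJ

Bonds broken (reactants):
  C–C: 1 × 335 = 335
  C–H: 6 × 399 = 2394
  C=C: 1 × 622 = 622
  I–I: 1 × 156 = 156
  Σ(broken) = 3507 kJ
Bonds formed (products):
  C–C: 2 × 335 = 670
  C–H: 6 × 399 = 2394
  C–I: 2 × 232 = 464
  Σ(formed) = 3528 kJ
ΔH = Σ(broken) − Σ(formed) = 3507 − 3528 = −21 kJ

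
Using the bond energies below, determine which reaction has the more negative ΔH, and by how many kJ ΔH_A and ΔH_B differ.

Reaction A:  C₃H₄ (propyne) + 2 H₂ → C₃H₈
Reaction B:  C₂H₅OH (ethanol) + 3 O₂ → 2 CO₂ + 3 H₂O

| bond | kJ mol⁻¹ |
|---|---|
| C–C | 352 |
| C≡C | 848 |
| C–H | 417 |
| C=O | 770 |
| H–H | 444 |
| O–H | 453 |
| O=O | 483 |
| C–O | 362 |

Reaction B, by 813 kJ

Reaction A:
  Bonds broken (reactants):
    C≡C: 1 × 848 = 848
    C–C: 1 × 352 = 352
    C–H: 4 × 417 = 1668
    H–H: 2 × 444 = 888
    Σ(broken) = 3756 kJ
  Bonds formed (products):
    C–C: 2 × 352 = 704
    C–H: 8 × 417 = 3336
    Σ(formed) = 4040 kJ
  ΔH_A = 3756 − 4040 = −284 kJ
Reaction B:
  Bonds broken (reactants):
    C–C: 1 × 352 = 352
    C–H: 5 × 417 = 2085
    C–O: 1 × 362 = 362
    O–H: 1 × 453 = 453
    O=O: 3 × 483 = 1449
    Σ(broken) = 4701 kJ
  Bonds formed (products):
    C=O: 4 × 770 = 3080
    O–H: 6 × 453 = 2718
    Σ(formed) = 5798 kJ
  ΔH_B = 4701 − 5798 = −1097 kJ
ΔH_A − ΔH_B = +813 kJ, so reaction B has the more negative ΔH; |ΔH_A − ΔH_B| = 813 kJ.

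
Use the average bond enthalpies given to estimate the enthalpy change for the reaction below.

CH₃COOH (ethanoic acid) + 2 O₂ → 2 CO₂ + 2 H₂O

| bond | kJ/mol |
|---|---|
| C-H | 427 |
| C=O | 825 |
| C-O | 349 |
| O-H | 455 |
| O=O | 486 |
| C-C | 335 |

Bonds broken (reactants):
  C-C: 1 × 335 = 335
  C-H: 3 × 427 = 1281
  C-O: 1 × 349 = 349
  C=O: 1 × 825 = 825
  O-H: 1 × 455 = 455
  O=O: 2 × 486 = 972
  Σ(broken) = 4217 kJ
Bonds formed (products):
  C=O: 4 × 825 = 3300
  O-H: 4 × 455 = 1820
  Σ(formed) = 5120 kJ
ΔH = Σ(broken) − Σ(formed) = 4217 − 5120 = −903 kJ

ΔH ≈ −903 kJ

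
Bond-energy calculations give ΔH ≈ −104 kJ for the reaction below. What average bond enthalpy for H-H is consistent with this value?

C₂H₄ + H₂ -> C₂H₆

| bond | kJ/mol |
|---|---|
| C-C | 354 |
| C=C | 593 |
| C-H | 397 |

Let D be the H-H bond energy.
Σ(broken) = 4×397 + 1×593 + 1×D = 2181 + D
Σ(formed) = 1×354 + 6×397 = 2736
ΔH = Σ(broken) − Σ(formed) = (2181 + D) − (2736) = −555 + D
Setting this equal to −104 kJ gives D = 451 kJ/mol.

D(H-H) ≈ 451 kJ/mol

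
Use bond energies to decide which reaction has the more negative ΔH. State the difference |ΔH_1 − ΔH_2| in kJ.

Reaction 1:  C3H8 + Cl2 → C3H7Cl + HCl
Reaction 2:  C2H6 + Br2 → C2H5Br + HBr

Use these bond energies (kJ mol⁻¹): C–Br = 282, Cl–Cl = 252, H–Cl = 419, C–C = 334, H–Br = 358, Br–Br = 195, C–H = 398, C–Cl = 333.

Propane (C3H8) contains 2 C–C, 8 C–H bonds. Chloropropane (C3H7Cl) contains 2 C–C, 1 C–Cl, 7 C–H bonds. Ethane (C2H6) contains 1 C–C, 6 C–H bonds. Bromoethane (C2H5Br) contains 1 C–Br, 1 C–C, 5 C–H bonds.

Reaction 1:
  Bonds broken (reactants):
    C–C: 2 × 334 = 668
    C–H: 8 × 398 = 3184
    Cl–Cl: 1 × 252 = 252
    Σ(broken) = 4104 kJ
  Bonds formed (products):
    C–C: 2 × 334 = 668
    C–Cl: 1 × 333 = 333
    C–H: 7 × 398 = 2786
    H–Cl: 1 × 419 = 419
    Σ(formed) = 4206 kJ
  ΔH_1 = 4104 − 4206 = −102 kJ
Reaction 2:
  Bonds broken (reactants):
    Br–Br: 1 × 195 = 195
    C–C: 1 × 334 = 334
    C–H: 6 × 398 = 2388
    Σ(broken) = 2917 kJ
  Bonds formed (products):
    C–Br: 1 × 282 = 282
    C–C: 1 × 334 = 334
    C–H: 5 × 398 = 1990
    H–Br: 1 × 358 = 358
    Σ(formed) = 2964 kJ
  ΔH_2 = 2917 − 2964 = −47 kJ
ΔH_1 − ΔH_2 = −55 kJ, so reaction 1 has the more negative ΔH; |ΔH_1 − ΔH_2| = 55 kJ.

Reaction 1, by 55 kJ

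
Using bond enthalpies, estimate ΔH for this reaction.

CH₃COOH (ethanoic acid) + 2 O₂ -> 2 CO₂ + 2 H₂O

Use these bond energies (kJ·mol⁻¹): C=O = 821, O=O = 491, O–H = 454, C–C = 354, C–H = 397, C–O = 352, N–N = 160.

Bonds broken (reactants):
  C–C: 1 × 354 = 354
  C–H: 3 × 397 = 1191
  C–O: 1 × 352 = 352
  C=O: 1 × 821 = 821
  O–H: 1 × 454 = 454
  O=O: 2 × 491 = 982
  Σ(broken) = 4154 kJ
Bonds formed (products):
  C=O: 4 × 821 = 3284
  O–H: 4 × 454 = 1816
  Σ(formed) = 5100 kJ
ΔH = Σ(broken) − Σ(formed) = 4154 − 5100 = −946 kJ

ΔH ≈ −946 kJ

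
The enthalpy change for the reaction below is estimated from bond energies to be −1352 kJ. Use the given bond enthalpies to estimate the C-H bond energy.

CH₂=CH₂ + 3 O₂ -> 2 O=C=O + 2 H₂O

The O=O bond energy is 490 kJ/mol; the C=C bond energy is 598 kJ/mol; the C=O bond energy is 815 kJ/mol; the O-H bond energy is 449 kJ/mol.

D(C-H) ≈ 409 kJ/mol

Let D be the C-H bond energy.
Σ(broken) = 4×D + 1×598 + 3×490 = 2068 + 4D
Σ(formed) = 4×815 + 4×449 = 5056
ΔH = Σ(broken) − Σ(formed) = (2068 + 4D) − (5056) = −2988 + 4D
Setting this equal to −1352 kJ gives 4D = 1636, so D = 409 kJ/mol.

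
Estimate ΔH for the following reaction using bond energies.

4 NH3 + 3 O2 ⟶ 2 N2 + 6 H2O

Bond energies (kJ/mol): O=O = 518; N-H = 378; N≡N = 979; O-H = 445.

ΔH ≈ −1208 kJ

Bonds broken (reactants):
  N-H: 12 × 378 = 4536
  O=O: 3 × 518 = 1554
  Σ(broken) = 6090 kJ
Bonds formed (products):
  N≡N: 2 × 979 = 1958
  O-H: 12 × 445 = 5340
  Σ(formed) = 7298 kJ
ΔH = Σ(broken) − Σ(formed) = 6090 − 7298 = −1208 kJ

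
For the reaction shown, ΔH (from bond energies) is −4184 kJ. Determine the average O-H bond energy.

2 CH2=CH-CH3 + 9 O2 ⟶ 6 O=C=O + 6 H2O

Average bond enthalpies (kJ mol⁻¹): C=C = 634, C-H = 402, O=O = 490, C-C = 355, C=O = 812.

Let D be the O-H bond energy.
Σ(broken) = 2×355 + 12×402 + 2×634 + 9×490 = 11212
Σ(formed) = 12×812 + 12×D = 9744 + 12D
ΔH = Σ(broken) − Σ(formed) = (11212) − (9744 + 12D) = +1468 − 12D
Setting this equal to −4184 kJ gives 12D = 5652, so D = 471 kJ/mol.

D(O-H) ≈ 471 kJ/mol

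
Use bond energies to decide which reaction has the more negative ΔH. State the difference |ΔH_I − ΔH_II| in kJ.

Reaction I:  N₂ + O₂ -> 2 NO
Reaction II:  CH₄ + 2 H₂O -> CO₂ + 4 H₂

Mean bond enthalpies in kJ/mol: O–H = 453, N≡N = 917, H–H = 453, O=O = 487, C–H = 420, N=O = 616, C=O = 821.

Reaction I:
  Bonds broken (reactants):
    N≡N: 1 × 917 = 917
    O=O: 1 × 487 = 487
    Σ(broken) = 1404 kJ
  Bonds formed (products):
    N=O: 2 × 616 = 1232
    Σ(formed) = 1232 kJ
  ΔH_I = 1404 − 1232 = +172 kJ
Reaction II:
  Bonds broken (reactants):
    C–H: 4 × 420 = 1680
    O–H: 4 × 453 = 1812
    Σ(broken) = 3492 kJ
  Bonds formed (products):
    C=O: 2 × 821 = 1642
    H–H: 4 × 453 = 1812
    Σ(formed) = 3454 kJ
  ΔH_II = 3492 − 3454 = +38 kJ
ΔH_I − ΔH_II = +134 kJ, so reaction II has the more negative ΔH; |ΔH_I − ΔH_II| = 134 kJ.

Reaction II, by 134 kJ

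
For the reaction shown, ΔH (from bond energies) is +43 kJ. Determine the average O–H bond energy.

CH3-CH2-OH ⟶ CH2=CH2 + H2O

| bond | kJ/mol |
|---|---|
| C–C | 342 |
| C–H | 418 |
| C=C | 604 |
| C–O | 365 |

D(O–H) ≈ 478 kJ/mol

Let D be the O–H bond energy.
Σ(broken) = 1×342 + 5×418 + 1×365 + 1×D = 2797 + D
Σ(formed) = 4×418 + 1×604 + 2×D = 2276 + 2D
ΔH = Σ(broken) − Σ(formed) = (2797 + D) − (2276 + 2D) = +521 − D
Setting this equal to +43 kJ gives D = 478 kJ/mol.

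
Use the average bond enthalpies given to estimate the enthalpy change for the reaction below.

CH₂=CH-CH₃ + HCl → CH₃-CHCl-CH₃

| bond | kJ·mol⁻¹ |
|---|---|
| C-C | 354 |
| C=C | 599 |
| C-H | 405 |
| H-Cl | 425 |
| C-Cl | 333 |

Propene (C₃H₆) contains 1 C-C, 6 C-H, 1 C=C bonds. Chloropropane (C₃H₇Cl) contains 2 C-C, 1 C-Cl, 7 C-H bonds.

Bonds broken (reactants):
  C-C: 1 × 354 = 354
  C-H: 6 × 405 = 2430
  C=C: 1 × 599 = 599
  H-Cl: 1 × 425 = 425
  Σ(broken) = 3808 kJ
Bonds formed (products):
  C-C: 2 × 354 = 708
  C-Cl: 1 × 333 = 333
  C-H: 7 × 405 = 2835
  Σ(formed) = 3876 kJ
ΔH = Σ(broken) − Σ(formed) = 3808 − 3876 = −68 kJ

ΔH ≈ −68 kJ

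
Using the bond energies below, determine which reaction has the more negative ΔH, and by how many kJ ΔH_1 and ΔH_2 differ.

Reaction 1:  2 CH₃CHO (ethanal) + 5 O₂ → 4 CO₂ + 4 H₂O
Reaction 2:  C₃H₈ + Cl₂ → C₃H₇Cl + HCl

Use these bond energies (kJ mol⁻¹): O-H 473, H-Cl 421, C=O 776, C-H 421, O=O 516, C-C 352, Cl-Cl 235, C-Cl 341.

Reaction 1, by 1682 kJ

Reaction 1:
  Bonds broken (reactants):
    C-C: 2 × 352 = 704
    C-H: 8 × 421 = 3368
    C=O: 2 × 776 = 1552
    O=O: 5 × 516 = 2580
    Σ(broken) = 8204 kJ
  Bonds formed (products):
    C=O: 8 × 776 = 6208
    O-H: 8 × 473 = 3784
    Σ(formed) = 9992 kJ
  ΔH_1 = 8204 − 9992 = −1788 kJ
Reaction 2:
  Bonds broken (reactants):
    C-C: 2 × 352 = 704
    C-H: 8 × 421 = 3368
    Cl-Cl: 1 × 235 = 235
    Σ(broken) = 4307 kJ
  Bonds formed (products):
    C-C: 2 × 352 = 704
    C-Cl: 1 × 341 = 341
    C-H: 7 × 421 = 2947
    H-Cl: 1 × 421 = 421
    Σ(formed) = 4413 kJ
  ΔH_2 = 4307 − 4413 = −106 kJ
ΔH_1 − ΔH_2 = −1682 kJ, so reaction 1 has the more negative ΔH; |ΔH_1 − ΔH_2| = 1682 kJ.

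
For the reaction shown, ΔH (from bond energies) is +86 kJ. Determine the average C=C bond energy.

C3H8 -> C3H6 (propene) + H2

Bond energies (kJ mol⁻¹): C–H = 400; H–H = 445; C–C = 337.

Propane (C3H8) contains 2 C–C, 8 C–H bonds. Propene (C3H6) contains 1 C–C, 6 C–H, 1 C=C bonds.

D(C=C) ≈ 606 kJ/mol

Let D be the C=C bond energy.
Σ(broken) = 2×337 + 8×400 = 3874
Σ(formed) = 1×337 + 6×400 + 1×D + 1×445 = 3182 + D
ΔH = Σ(broken) − Σ(formed) = (3874) − (3182 + D) = +692 − D
Setting this equal to +86 kJ gives D = 606 kJ/mol.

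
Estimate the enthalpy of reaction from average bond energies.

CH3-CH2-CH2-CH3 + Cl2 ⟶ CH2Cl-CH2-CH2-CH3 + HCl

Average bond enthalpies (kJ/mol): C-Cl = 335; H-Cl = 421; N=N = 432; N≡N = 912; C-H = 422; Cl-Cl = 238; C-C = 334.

Bonds broken (reactants):
  C-C: 3 × 334 = 1002
  C-H: 10 × 422 = 4220
  Cl-Cl: 1 × 238 = 238
  Σ(broken) = 5460 kJ
Bonds formed (products):
  C-C: 3 × 334 = 1002
  C-Cl: 1 × 335 = 335
  C-H: 9 × 422 = 3798
  H-Cl: 1 × 421 = 421
  Σ(formed) = 5556 kJ
ΔH = Σ(broken) − Σ(formed) = 5460 − 5556 = −96 kJ

ΔH ≈ −96 kJ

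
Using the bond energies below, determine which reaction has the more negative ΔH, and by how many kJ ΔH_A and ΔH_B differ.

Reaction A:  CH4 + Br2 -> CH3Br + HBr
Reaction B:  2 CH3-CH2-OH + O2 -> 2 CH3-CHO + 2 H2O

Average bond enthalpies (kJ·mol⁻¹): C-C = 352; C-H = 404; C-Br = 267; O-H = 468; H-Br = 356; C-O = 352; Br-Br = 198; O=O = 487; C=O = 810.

Reaction B, by 536 kJ

Reaction A:
  Bonds broken (reactants):
    Br-Br: 1 × 198 = 198
    C-H: 4 × 404 = 1616
    Σ(broken) = 1814 kJ
  Bonds formed (products):
    C-Br: 1 × 267 = 267
    C-H: 3 × 404 = 1212
    H-Br: 1 × 356 = 356
    Σ(formed) = 1835 kJ
  ΔH_A = 1814 − 1835 = −21 kJ
Reaction B:
  Bonds broken (reactants):
    C-C: 2 × 352 = 704
    C-H: 10 × 404 = 4040
    C-O: 2 × 352 = 704
    O-H: 2 × 468 = 936
    O=O: 1 × 487 = 487
    Σ(broken) = 6871 kJ
  Bonds formed (products):
    C-C: 2 × 352 = 704
    C-H: 8 × 404 = 3232
    C=O: 2 × 810 = 1620
    O-H: 4 × 468 = 1872
    Σ(formed) = 7428 kJ
  ΔH_B = 6871 − 7428 = −557 kJ
ΔH_A − ΔH_B = +536 kJ, so reaction B has the more negative ΔH; |ΔH_A − ΔH_B| = 536 kJ.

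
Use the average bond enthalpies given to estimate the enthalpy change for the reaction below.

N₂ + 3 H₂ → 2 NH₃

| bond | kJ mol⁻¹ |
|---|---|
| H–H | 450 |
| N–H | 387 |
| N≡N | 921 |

ΔH ≈ −51 kJ

Bonds broken (reactants):
  H–H: 3 × 450 = 1350
  N≡N: 1 × 921 = 921
  Σ(broken) = 2271 kJ
Bonds formed (products):
  N–H: 6 × 387 = 2322
  Σ(formed) = 2322 kJ
ΔH = Σ(broken) − Σ(formed) = 2271 − 2322 = −51 kJ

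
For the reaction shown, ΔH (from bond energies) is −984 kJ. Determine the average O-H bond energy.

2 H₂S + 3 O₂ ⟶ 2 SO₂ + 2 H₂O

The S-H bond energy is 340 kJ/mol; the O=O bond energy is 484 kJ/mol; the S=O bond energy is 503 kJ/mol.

D(O-H) ≈ 446 kJ/mol

Let D be the O-H bond energy.
Σ(broken) = 3×484 + 4×340 = 2812
Σ(formed) = 4×D + 4×503 = 2012 + 4D
ΔH = Σ(broken) − Σ(formed) = (2812) − (2012 + 4D) = +800 − 4D
Setting this equal to −984 kJ gives 4D = 1784, so D = 446 kJ/mol.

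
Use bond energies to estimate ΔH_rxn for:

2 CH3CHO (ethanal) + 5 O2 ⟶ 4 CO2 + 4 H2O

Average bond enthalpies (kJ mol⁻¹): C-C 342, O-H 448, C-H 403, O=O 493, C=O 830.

Bonds broken (reactants):
  C-C: 2 × 342 = 684
  C-H: 8 × 403 = 3224
  C=O: 2 × 830 = 1660
  O=O: 5 × 493 = 2465
  Σ(broken) = 8033 kJ
Bonds formed (products):
  C=O: 8 × 830 = 6640
  O-H: 8 × 448 = 3584
  Σ(formed) = 10224 kJ
ΔH = Σ(broken) − Σ(formed) = 8033 − 10224 = −2191 kJ

ΔH ≈ −2191 kJ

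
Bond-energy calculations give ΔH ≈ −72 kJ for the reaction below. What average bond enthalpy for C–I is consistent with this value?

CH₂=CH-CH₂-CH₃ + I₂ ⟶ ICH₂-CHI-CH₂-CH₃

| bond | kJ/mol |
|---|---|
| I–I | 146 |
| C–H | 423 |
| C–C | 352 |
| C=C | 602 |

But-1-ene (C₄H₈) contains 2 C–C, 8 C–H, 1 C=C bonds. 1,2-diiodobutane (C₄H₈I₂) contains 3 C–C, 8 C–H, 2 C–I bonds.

D(C–I) ≈ 234 kJ/mol

Let D be the C–I bond energy.
Σ(broken) = 2×352 + 8×423 + 1×602 + 1×146 = 4836
Σ(formed) = 3×352 + 8×423 + 2×D = 4440 + 2D
ΔH = Σ(broken) − Σ(formed) = (4836) − (4440 + 2D) = +396 − 2D
Setting this equal to −72 kJ gives 2D = 468, so D = 234 kJ/mol.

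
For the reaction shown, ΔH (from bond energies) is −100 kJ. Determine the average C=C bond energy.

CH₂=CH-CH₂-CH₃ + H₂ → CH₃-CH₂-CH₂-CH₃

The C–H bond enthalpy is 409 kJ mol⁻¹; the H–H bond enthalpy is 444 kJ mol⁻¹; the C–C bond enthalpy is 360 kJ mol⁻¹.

D(C=C) ≈ 634 kJ/mol

Let D be the C=C bond energy.
Σ(broken) = 2×360 + 8×409 + 1×D + 1×444 = 4436 + D
Σ(formed) = 3×360 + 10×409 = 5170
ΔH = Σ(broken) − Σ(formed) = (4436 + D) − (5170) = −734 + D
Setting this equal to −100 kJ gives D = 634 kJ/mol.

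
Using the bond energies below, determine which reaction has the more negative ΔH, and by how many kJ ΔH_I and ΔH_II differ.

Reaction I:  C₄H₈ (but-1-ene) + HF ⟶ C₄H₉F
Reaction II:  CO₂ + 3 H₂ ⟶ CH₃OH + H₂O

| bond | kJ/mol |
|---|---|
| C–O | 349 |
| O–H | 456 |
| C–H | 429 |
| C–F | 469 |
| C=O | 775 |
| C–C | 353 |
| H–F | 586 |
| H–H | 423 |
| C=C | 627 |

Reaction I:
  Bonds broken (reactants):
    C–C: 2 × 353 = 706
    C–H: 8 × 429 = 3432
    C=C: 1 × 627 = 627
    H–F: 1 × 586 = 586
    Σ(broken) = 5351 kJ
  Bonds formed (products):
    C–C: 3 × 353 = 1059
    C–F: 1 × 469 = 469
    C–H: 9 × 429 = 3861
    Σ(formed) = 5389 kJ
  ΔH_I = 5351 − 5389 = −38 kJ
Reaction II:
  Bonds broken (reactants):
    C=O: 2 × 775 = 1550
    H–H: 3 × 423 = 1269
    Σ(broken) = 2819 kJ
  Bonds formed (products):
    C–H: 3 × 429 = 1287
    C–O: 1 × 349 = 349
    O–H: 3 × 456 = 1368
    Σ(formed) = 3004 kJ
  ΔH_II = 2819 − 3004 = −185 kJ
ΔH_I − ΔH_II = +147 kJ, so reaction II has the more negative ΔH; |ΔH_I − ΔH_II| = 147 kJ.

Reaction II, by 147 kJ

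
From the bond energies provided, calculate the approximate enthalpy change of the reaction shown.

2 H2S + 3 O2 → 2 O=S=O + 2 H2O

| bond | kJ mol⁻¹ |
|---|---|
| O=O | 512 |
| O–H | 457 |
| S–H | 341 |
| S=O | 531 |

Bonds broken (reactants):
  O=O: 3 × 512 = 1536
  S–H: 4 × 341 = 1364
  Σ(broken) = 2900 kJ
Bonds formed (products):
  O–H: 4 × 457 = 1828
  S=O: 4 × 531 = 2124
  Σ(formed) = 3952 kJ
ΔH = Σ(broken) − Σ(formed) = 2900 − 3952 = −1052 kJ

ΔH ≈ −1052 kJ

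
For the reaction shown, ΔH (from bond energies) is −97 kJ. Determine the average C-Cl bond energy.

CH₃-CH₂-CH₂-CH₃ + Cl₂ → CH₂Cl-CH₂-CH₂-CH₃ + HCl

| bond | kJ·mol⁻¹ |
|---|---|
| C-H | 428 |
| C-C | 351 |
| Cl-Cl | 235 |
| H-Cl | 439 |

Let D be the C-Cl bond energy.
Σ(broken) = 3×351 + 10×428 + 1×235 = 5568
Σ(formed) = 3×351 + 1×D + 9×428 + 1×439 = 5344 + D
ΔH = Σ(broken) − Σ(formed) = (5568) − (5344 + D) = +224 − D
Setting this equal to −97 kJ gives D = 321 kJ/mol.

D(C-Cl) ≈ 321 kJ/mol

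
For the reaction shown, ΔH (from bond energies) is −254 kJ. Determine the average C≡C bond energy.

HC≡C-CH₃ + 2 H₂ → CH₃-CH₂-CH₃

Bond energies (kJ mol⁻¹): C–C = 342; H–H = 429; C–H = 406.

D(C≡C) ≈ 854 kJ/mol

Let D be the C≡C bond energy.
Σ(broken) = 1×D + 1×342 + 4×406 + 2×429 = 2824 + D
Σ(formed) = 2×342 + 8×406 = 3932
ΔH = Σ(broken) − Σ(formed) = (2824 + D) − (3932) = −1108 + D
Setting this equal to −254 kJ gives D = 854 kJ/mol.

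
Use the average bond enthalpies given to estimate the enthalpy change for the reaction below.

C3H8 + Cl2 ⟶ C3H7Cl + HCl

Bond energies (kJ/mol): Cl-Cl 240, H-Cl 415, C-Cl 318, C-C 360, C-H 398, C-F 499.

Bonds broken (reactants):
  C-C: 2 × 360 = 720
  C-H: 8 × 398 = 3184
  Cl-Cl: 1 × 240 = 240
  Σ(broken) = 4144 kJ
Bonds formed (products):
  C-C: 2 × 360 = 720
  C-Cl: 1 × 318 = 318
  C-H: 7 × 398 = 2786
  H-Cl: 1 × 415 = 415
  Σ(formed) = 4239 kJ
ΔH = Σ(broken) − Σ(formed) = 4144 − 4239 = −95 kJ

ΔH ≈ −95 kJ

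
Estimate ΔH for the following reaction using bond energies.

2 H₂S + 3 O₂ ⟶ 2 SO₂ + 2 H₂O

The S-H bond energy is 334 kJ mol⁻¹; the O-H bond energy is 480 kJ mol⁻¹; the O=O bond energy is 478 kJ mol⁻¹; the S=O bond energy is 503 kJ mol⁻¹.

ΔH ≈ −1162 kJ

Bonds broken (reactants):
  O=O: 3 × 478 = 1434
  S-H: 4 × 334 = 1336
  Σ(broken) = 2770 kJ
Bonds formed (products):
  O-H: 4 × 480 = 1920
  S=O: 4 × 503 = 2012
  Σ(formed) = 3932 kJ
ΔH = Σ(broken) − Σ(formed) = 2770 − 3932 = −1162 kJ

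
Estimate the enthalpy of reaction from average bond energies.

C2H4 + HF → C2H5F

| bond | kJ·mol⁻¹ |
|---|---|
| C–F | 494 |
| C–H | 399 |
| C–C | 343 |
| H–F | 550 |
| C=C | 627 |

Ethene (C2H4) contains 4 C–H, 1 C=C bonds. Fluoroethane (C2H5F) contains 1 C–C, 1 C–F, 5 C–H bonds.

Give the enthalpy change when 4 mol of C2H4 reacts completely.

Bonds broken (reactants):
  C–H: 4 × 399 = 1596
  C=C: 1 × 627 = 627
  H–F: 1 × 550 = 550
  Σ(broken) = 2773 kJ
Bonds formed (products):
  C–C: 1 × 343 = 343
  C–F: 1 × 494 = 494
  C–H: 5 × 399 = 1995
  Σ(formed) = 2832 kJ
ΔH = Σ(broken) − Σ(formed) = 2773 − 2832 = −59 kJ
For 4× the reaction as written: 4 × (−59) = −236 kJ

ΔH = −236 kJ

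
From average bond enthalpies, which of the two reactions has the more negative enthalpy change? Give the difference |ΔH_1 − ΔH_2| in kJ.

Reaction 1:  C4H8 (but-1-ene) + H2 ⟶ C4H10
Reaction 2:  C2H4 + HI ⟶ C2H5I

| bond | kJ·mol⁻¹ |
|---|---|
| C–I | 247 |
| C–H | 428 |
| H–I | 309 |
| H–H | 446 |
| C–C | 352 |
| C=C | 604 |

Reaction 1, by 44 kJ

Reaction 1:
  Bonds broken (reactants):
    C–C: 2 × 352 = 704
    C–H: 8 × 428 = 3424
    C=C: 1 × 604 = 604
    H–H: 1 × 446 = 446
    Σ(broken) = 5178 kJ
  Bonds formed (products):
    C–C: 3 × 352 = 1056
    C–H: 10 × 428 = 4280
    Σ(formed) = 5336 kJ
  ΔH_1 = 5178 − 5336 = −158 kJ
Reaction 2:
  Bonds broken (reactants):
    C–H: 4 × 428 = 1712
    C=C: 1 × 604 = 604
    H–I: 1 × 309 = 309
    Σ(broken) = 2625 kJ
  Bonds formed (products):
    C–C: 1 × 352 = 352
    C–H: 5 × 428 = 2140
    C–I: 1 × 247 = 247
    Σ(formed) = 2739 kJ
  ΔH_2 = 2625 − 2739 = −114 kJ
ΔH_1 − ΔH_2 = −44 kJ, so reaction 1 has the more negative ΔH; |ΔH_1 − ΔH_2| = 44 kJ.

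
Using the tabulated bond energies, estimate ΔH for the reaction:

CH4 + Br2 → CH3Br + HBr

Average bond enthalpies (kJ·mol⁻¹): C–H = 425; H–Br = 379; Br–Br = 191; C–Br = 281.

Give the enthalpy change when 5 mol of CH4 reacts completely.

Bonds broken (reactants):
  Br–Br: 1 × 191 = 191
  C–H: 4 × 425 = 1700
  Σ(broken) = 1891 kJ
Bonds formed (products):
  C–Br: 1 × 281 = 281
  C–H: 3 × 425 = 1275
  H–Br: 1 × 379 = 379
  Σ(formed) = 1935 kJ
ΔH = Σ(broken) − Σ(formed) = 1891 − 1935 = −44 kJ
For 5× the reaction as written: 5 × (−44) = −220 kJ

ΔH = −220 kJ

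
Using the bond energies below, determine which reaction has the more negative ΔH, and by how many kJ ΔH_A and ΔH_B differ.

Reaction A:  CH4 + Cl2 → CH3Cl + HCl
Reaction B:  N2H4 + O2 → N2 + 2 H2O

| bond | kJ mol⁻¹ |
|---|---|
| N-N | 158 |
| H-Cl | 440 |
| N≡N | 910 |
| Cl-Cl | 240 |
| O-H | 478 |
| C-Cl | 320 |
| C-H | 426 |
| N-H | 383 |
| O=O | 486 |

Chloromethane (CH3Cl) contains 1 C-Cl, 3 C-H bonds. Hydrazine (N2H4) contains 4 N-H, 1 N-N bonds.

Reaction B, by 552 kJ

Reaction A:
  Bonds broken (reactants):
    C-H: 4 × 426 = 1704
    Cl-Cl: 1 × 240 = 240
    Σ(broken) = 1944 kJ
  Bonds formed (products):
    C-Cl: 1 × 320 = 320
    C-H: 3 × 426 = 1278
    H-Cl: 1 × 440 = 440
    Σ(formed) = 2038 kJ
  ΔH_A = 1944 − 2038 = −94 kJ
Reaction B:
  Bonds broken (reactants):
    N-H: 4 × 383 = 1532
    N-N: 1 × 158 = 158
    O=O: 1 × 486 = 486
    Σ(broken) = 2176 kJ
  Bonds formed (products):
    N≡N: 1 × 910 = 910
    O-H: 4 × 478 = 1912
    Σ(formed) = 2822 kJ
  ΔH_B = 2176 − 2822 = −646 kJ
ΔH_A − ΔH_B = +552 kJ, so reaction B has the more negative ΔH; |ΔH_A − ΔH_B| = 552 kJ.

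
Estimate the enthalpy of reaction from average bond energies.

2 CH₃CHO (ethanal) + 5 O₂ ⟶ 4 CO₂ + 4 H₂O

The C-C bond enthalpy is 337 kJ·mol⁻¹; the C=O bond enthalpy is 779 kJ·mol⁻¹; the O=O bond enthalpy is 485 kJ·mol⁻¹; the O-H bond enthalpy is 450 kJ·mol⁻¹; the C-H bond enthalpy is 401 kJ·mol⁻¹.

Bonds broken (reactants):
  C-C: 2 × 337 = 674
  C-H: 8 × 401 = 3208
  C=O: 2 × 779 = 1558
  O=O: 5 × 485 = 2425
  Σ(broken) = 7865 kJ
Bonds formed (products):
  C=O: 8 × 779 = 6232
  O-H: 8 × 450 = 3600
  Σ(formed) = 9832 kJ
ΔH = Σ(broken) − Σ(formed) = 7865 − 9832 = −1967 kJ

ΔH ≈ −1967 kJ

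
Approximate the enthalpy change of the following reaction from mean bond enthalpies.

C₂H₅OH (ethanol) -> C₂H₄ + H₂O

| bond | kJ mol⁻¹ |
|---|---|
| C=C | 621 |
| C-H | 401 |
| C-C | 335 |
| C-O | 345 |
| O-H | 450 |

ΔH ≈ +10 kJ

Bonds broken (reactants):
  C-C: 1 × 335 = 335
  C-H: 5 × 401 = 2005
  C-O: 1 × 345 = 345
  O-H: 1 × 450 = 450
  Σ(broken) = 3135 kJ
Bonds formed (products):
  C-H: 4 × 401 = 1604
  C=C: 1 × 621 = 621
  O-H: 2 × 450 = 900
  Σ(formed) = 3125 kJ
ΔH = Σ(broken) − Σ(formed) = 3135 − 3125 = +10 kJ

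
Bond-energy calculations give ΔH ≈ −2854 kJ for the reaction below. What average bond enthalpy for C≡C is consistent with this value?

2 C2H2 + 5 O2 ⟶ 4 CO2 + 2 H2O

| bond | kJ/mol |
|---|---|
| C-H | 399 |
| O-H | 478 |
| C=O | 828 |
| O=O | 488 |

Let D be the C≡C bond energy.
Σ(broken) = 2×D + 4×399 + 5×488 = 4036 + 2D
Σ(formed) = 8×828 + 4×478 = 8536
ΔH = Σ(broken) − Σ(formed) = (4036 + 2D) − (8536) = −4500 + 2D
Setting this equal to −2854 kJ gives 2D = 1646, so D = 823 kJ/mol.

D(C≡C) ≈ 823 kJ/mol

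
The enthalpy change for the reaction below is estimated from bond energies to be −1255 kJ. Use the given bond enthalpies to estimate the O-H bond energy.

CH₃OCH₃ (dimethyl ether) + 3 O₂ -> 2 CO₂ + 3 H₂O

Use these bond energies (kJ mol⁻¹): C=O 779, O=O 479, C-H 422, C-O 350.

D(O-H) ≈ 468 kJ/mol

Let D be the O-H bond energy.
Σ(broken) = 6×422 + 2×350 + 3×479 = 4669
Σ(formed) = 4×779 + 6×D = 3116 + 6D
ΔH = Σ(broken) − Σ(formed) = (4669) − (3116 + 6D) = +1553 − 6D
Setting this equal to −1255 kJ gives 6D = 2808, so D = 468 kJ/mol.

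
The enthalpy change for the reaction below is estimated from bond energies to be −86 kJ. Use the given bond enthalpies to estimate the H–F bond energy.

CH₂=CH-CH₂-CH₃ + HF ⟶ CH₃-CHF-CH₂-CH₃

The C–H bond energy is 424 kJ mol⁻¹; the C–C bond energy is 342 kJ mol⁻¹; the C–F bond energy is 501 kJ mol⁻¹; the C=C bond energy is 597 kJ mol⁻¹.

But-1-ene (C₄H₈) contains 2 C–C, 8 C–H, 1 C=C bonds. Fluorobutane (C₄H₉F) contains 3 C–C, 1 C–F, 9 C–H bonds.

D(H–F) ≈ 584 kJ/mol

Let D be the H–F bond energy.
Σ(broken) = 2×342 + 8×424 + 1×597 + 1×D = 4673 + D
Σ(formed) = 3×342 + 1×501 + 9×424 = 5343
ΔH = Σ(broken) − Σ(formed) = (4673 + D) − (5343) = −670 + D
Setting this equal to −86 kJ gives D = 584 kJ/mol.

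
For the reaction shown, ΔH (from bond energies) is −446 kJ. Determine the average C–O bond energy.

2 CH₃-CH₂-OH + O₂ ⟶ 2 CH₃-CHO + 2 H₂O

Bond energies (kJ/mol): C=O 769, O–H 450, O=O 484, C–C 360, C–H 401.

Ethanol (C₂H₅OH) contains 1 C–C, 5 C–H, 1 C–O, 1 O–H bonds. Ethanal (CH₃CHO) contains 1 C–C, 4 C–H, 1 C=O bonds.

Let D be the C–O bond energy.
Σ(broken) = 2×360 + 10×401 + 2×D + 2×450 + 1×484 = 6114 + 2D
Σ(formed) = 2×360 + 8×401 + 2×769 + 4×450 = 7266
ΔH = Σ(broken) − Σ(formed) = (6114 + 2D) − (7266) = −1152 + 2D
Setting this equal to −446 kJ gives 2D = 706, so D = 353 kJ/mol.

D(C–O) ≈ 353 kJ/mol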